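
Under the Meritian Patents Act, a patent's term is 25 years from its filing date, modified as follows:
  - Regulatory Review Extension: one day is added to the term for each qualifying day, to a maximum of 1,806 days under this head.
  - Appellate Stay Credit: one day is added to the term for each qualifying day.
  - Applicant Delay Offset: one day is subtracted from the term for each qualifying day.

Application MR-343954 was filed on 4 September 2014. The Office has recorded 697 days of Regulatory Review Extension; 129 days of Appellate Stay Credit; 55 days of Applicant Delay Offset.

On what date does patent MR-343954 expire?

October 14, 2041

Base term: filing date + 25 years → 4 September 2039.
Regulatory Review Extension: 697 days (within the 1806-day cap) → +697 days → 1 August 2041.
Appellate Stay Credit: +129 days → 8 December 2041.
Applicant Delay Offset: −55 days → 14 October 2041.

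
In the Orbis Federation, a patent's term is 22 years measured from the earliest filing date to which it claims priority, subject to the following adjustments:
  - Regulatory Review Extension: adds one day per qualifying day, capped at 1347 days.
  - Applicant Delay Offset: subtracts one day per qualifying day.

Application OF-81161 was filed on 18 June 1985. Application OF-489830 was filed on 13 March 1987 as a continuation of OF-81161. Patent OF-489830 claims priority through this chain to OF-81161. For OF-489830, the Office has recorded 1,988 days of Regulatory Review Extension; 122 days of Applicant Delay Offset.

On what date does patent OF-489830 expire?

Earliest priority filing: 18 June 1985.
Base term: 18 June 1985 + 22 years → 18 June 2007.
Regulatory Review Extension: 1988 days claimed exceeds the 1347-day cap, so +1347 days → 24 February 2011.
Applicant Delay Offset: −122 days → 25 October 2010.

October 25, 2010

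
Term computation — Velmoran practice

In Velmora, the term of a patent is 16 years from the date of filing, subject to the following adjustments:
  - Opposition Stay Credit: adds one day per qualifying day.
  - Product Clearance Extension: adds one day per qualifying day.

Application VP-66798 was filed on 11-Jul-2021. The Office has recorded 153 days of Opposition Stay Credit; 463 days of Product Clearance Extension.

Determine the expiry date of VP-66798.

March 19, 2039

Base term: filing date + 16 years → 11 July 2037.
Opposition Stay Credit: +153 days → 11 December 2037.
Product Clearance Extension: +463 days → 19 March 2039.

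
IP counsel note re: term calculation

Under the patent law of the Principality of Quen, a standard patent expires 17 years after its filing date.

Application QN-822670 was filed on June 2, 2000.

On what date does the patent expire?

June 2, 2017

Filing date + 17 years → 2 June 2017.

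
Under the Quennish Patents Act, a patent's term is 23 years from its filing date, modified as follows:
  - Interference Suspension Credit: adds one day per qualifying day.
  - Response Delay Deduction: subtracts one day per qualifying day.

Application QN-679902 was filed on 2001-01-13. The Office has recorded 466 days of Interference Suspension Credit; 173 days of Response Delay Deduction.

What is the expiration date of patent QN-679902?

November 1, 2024

Base term: filing date + 23 years → 13 January 2024.
Interference Suspension Credit: +466 days → 23 April 2025.
Response Delay Deduction: −173 days → 1 November 2024.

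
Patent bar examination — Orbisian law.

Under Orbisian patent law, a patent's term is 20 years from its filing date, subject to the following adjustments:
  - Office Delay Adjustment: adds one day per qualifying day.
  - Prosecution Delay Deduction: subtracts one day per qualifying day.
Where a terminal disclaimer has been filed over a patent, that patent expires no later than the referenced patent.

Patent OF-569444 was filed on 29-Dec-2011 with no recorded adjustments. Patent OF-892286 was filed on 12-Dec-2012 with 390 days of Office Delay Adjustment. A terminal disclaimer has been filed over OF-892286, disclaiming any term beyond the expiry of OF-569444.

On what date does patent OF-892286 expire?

Natural term of OF-892286:
  Base: filing + 20 years → 12 December 2032.
  Office Delay Adjustment: +390 days → 6 January 2034.
Expiry of referenced patent OF-569444:
  Base: filing + 20 years → 29 December 2031.
Terminal disclaimer: OF-892286 expires on the earlier of 6 January 2034 and 29 December 2031.

December 29, 2031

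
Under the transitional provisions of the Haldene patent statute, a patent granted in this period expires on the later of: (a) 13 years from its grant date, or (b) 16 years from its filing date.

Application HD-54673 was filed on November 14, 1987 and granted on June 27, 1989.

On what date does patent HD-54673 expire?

(a) grant + 13 years → 27 June 2002.
(b) filing + 16 years → 14 November 2003.
Later of the two: 14 November 2003.

November 14, 2003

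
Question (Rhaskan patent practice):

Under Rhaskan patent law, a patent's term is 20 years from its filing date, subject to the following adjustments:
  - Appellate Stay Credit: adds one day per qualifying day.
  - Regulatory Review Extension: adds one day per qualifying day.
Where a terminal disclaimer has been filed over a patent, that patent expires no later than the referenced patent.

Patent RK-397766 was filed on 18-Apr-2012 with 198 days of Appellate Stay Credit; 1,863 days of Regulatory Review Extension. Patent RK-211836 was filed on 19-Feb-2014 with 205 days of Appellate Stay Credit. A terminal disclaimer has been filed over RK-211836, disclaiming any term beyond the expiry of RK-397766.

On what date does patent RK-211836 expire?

Natural term of RK-211836:
  Base: filing + 20 years → 19 February 2034.
  Appellate Stay Credit: +205 days → 12 September 2034.
Expiry of referenced patent RK-397766:
  Base: filing + 20 years → 18 April 2032.
  Appellate Stay Credit: +198 days → 2 November 2032.
  Regulatory Review Extension: +1863 days → 9 December 2037.
Terminal disclaimer: RK-211836 expires on the earlier of 12 September 2034 and 9 December 2037.

2034-09-12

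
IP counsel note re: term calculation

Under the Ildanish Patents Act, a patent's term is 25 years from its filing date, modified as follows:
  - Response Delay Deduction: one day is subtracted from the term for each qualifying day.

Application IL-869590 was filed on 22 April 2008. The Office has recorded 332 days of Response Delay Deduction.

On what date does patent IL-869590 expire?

2032-05-25

Base term: filing date + 25 years → 22 April 2033.
Response Delay Deduction: −332 days → 25 May 2032.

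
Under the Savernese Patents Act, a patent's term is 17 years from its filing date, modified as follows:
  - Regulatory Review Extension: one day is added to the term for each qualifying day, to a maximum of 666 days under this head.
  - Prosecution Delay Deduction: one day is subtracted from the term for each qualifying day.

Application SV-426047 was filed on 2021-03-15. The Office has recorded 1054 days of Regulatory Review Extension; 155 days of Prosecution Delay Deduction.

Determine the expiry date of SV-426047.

August 8, 2039

Base term: filing date + 17 years → 15 March 2038.
Regulatory Review Extension: 1054 days claimed exceeds the 666-day cap, so +666 days → 10 January 2040.
Prosecution Delay Deduction: −155 days → 8 August 2039.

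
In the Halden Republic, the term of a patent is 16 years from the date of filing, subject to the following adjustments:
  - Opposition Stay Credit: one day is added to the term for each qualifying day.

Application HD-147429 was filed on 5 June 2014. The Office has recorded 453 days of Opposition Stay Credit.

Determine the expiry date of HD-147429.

Base term: filing date + 16 years → 5 June 2030.
Opposition Stay Credit: +453 days → 1 September 2031.

2031-09-01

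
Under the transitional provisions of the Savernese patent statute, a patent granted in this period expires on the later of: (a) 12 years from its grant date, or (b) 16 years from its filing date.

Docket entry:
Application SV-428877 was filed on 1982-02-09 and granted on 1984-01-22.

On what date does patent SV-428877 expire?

(a) grant + 12 years → 22 January 1996.
(b) filing + 16 years → 9 February 1998.
Later of the two: 9 February 1998.

1998-02-09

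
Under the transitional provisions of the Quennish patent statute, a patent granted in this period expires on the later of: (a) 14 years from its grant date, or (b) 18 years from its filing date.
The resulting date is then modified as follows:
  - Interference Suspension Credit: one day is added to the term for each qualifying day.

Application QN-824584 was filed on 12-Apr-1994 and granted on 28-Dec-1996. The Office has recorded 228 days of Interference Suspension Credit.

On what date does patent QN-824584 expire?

(a) grant + 14 years → 28 December 2010.
(b) filing + 18 years → 12 April 2012.
Later of the two: 12 April 2012.
Interference Suspension Credit: +228 days → 26 November 2012.

November 26, 2012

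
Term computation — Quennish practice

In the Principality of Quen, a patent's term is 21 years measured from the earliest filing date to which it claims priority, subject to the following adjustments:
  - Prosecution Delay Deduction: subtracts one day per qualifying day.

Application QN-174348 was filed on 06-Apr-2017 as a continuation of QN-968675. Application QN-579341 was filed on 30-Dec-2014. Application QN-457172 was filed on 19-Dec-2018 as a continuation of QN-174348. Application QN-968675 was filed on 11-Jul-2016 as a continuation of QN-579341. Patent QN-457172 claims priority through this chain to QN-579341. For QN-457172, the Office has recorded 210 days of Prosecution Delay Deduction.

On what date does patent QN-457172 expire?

June 3, 2035

Earliest priority filing: 30 December 2014.
Base term: 30 December 2014 + 21 years → 30 December 2035.
Prosecution Delay Deduction: −210 days → 3 June 2035.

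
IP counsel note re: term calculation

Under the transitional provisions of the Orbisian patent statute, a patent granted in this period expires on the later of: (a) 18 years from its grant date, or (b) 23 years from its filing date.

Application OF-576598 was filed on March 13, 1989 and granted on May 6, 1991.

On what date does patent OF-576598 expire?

March 13, 2012

(a) grant + 18 years → 6 May 2009.
(b) filing + 23 years → 13 March 2012.
Later of the two: 13 March 2012.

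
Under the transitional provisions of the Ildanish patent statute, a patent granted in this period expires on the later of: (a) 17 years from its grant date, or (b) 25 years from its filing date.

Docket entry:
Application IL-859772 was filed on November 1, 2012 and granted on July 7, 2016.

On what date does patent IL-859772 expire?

2037-11-01

(a) grant + 17 years → 7 July 2033.
(b) filing + 25 years → 1 November 2037.
Later of the two: 1 November 2037.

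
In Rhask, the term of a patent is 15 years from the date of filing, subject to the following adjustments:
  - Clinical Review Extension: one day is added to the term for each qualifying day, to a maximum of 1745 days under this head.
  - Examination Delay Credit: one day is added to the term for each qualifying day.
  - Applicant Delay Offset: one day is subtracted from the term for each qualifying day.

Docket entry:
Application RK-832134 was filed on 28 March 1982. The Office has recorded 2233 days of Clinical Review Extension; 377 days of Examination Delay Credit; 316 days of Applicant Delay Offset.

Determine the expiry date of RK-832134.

Base term: filing date + 15 years → 28 March 1997.
Clinical Review Extension: 2233 days claimed exceeds the 1745-day cap, so +1745 days → 6 January 2002.
Examination Delay Credit: +377 days → 18 January 2003.
Applicant Delay Offset: −316 days → 8 March 2002.

2002-03-08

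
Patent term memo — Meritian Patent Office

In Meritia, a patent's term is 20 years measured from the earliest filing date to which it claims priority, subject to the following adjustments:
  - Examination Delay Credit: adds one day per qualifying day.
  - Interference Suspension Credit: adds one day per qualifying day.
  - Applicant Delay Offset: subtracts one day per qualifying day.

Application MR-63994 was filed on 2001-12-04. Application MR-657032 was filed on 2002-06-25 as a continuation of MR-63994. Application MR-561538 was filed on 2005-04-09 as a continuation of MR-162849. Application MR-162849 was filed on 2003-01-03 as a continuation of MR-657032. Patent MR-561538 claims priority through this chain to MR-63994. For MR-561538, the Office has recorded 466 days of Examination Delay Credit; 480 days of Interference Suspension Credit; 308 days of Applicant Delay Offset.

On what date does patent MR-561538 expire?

September 3, 2023

Earliest priority filing: 4 December 2001.
Base term: 4 December 2001 + 20 years → 4 December 2021.
Examination Delay Credit: +466 days → 15 March 2023.
Interference Suspension Credit: +480 days → 7 July 2024.
Applicant Delay Offset: −308 days → 3 September 2023.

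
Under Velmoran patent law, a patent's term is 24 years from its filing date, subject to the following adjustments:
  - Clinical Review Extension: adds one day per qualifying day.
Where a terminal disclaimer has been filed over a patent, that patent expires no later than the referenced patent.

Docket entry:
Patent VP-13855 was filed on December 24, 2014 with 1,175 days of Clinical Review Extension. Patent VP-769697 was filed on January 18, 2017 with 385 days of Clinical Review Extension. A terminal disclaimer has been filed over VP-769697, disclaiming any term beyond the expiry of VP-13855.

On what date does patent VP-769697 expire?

February 7, 2042

Natural term of VP-769697:
  Base: filing + 24 years → 18 January 2041.
  Clinical Review Extension: +385 days → 7 February 2042.
Expiry of referenced patent VP-13855:
  Base: filing + 24 years → 24 December 2038.
  Clinical Review Extension: +1175 days → 13 March 2042.
Terminal disclaimer: VP-769697 expires on the earlier of 7 February 2042 and 13 March 2042.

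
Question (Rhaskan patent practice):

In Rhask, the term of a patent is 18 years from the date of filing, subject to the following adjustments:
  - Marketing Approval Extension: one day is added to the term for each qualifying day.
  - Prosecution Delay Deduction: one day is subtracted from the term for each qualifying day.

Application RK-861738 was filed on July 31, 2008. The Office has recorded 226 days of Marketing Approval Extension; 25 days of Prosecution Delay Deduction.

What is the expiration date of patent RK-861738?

2027-02-17

Base term: filing date + 18 years → 31 July 2026.
Marketing Approval Extension: +226 days → 14 March 2027.
Prosecution Delay Deduction: −25 days → 17 February 2027.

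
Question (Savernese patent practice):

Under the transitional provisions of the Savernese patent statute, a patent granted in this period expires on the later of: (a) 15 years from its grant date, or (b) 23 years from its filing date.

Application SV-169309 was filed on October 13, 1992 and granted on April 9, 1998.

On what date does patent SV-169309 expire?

(a) grant + 15 years → 9 April 2013.
(b) filing + 23 years → 13 October 2015.
Later of the two: 13 October 2015.

October 13, 2015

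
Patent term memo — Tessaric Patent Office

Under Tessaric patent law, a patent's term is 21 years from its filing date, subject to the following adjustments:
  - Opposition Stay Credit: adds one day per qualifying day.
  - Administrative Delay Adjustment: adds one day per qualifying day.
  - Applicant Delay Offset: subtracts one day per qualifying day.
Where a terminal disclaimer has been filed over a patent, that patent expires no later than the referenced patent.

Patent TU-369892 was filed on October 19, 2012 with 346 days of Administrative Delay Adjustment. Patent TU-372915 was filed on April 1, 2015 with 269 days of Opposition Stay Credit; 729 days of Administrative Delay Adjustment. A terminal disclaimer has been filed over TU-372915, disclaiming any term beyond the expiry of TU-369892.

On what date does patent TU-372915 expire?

September 30, 2034

Natural term of TU-372915:
  Base: filing + 21 years → 1 April 2036.
  Opposition Stay Credit: +269 days → 26 December 2036.
  Administrative Delay Adjustment: +729 days → 25 December 2038.
Expiry of referenced patent TU-369892:
  Base: filing + 21 years → 19 October 2033.
  Administrative Delay Adjustment: +346 days → 30 September 2034.
Terminal disclaimer: TU-372915 expires on the earlier of 25 December 2038 and 30 September 2034.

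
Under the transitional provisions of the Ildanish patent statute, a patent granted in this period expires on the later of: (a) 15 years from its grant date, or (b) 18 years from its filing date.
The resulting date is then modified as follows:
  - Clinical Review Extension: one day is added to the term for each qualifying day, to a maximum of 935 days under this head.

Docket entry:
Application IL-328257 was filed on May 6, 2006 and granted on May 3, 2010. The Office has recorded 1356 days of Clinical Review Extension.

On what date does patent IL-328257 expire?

2027-11-24

(a) grant + 15 years → 3 May 2025.
(b) filing + 18 years → 6 May 2024.
Later of the two: 3 May 2025.
Clinical Review Extension: 1356 days claimed exceeds the 935-day cap, so +935 days → 24 November 2027.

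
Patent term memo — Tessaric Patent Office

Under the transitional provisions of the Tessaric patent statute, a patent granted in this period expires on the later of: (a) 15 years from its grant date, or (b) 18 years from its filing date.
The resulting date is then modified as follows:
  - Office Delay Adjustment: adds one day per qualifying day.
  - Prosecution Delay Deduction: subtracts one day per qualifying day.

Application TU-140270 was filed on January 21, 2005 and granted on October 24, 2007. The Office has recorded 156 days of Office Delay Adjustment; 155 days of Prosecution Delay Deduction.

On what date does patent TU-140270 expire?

January 22, 2023

(a) grant + 15 years → 24 October 2022.
(b) filing + 18 years → 21 January 2023.
Later of the two: 21 January 2023.
Office Delay Adjustment: +156 days → 26 June 2023.
Prosecution Delay Deduction: −155 days → 22 January 2023.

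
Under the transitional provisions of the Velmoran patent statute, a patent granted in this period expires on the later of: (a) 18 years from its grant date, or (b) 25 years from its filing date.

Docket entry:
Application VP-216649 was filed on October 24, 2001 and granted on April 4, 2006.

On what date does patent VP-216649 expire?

October 24, 2026

(a) grant + 18 years → 4 April 2024.
(b) filing + 25 years → 24 October 2026.
Later of the two: 24 October 2026.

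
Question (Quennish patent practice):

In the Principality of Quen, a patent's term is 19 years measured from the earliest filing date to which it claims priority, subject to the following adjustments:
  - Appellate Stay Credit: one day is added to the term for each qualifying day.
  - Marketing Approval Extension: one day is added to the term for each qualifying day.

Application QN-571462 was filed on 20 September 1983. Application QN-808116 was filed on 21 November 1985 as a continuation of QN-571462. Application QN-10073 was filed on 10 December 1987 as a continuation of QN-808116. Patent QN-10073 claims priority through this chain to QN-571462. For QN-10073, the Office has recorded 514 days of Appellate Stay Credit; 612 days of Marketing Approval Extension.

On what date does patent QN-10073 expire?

October 20, 2005

Earliest priority filing: 20 September 1983.
Base term: 20 September 1983 + 19 years → 20 September 2002.
Appellate Stay Credit: +514 days → 16 February 2004.
Marketing Approval Extension: +612 days → 20 October 2005.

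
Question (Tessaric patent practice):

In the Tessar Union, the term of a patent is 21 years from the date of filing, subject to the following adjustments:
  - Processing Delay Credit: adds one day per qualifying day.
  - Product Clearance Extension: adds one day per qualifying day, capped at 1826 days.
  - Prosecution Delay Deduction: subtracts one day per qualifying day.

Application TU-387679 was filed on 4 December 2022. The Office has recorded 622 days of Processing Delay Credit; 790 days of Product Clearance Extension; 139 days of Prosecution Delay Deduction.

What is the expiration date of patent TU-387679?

Base term: filing date + 21 years → 4 December 2043.
Processing Delay Credit: +622 days → 17 August 2045.
Product Clearance Extension: 790 days (within the 1826-day cap) → +790 days → 16 October 2047.
Prosecution Delay Deduction: −139 days → 30 May 2047.

May 30, 2047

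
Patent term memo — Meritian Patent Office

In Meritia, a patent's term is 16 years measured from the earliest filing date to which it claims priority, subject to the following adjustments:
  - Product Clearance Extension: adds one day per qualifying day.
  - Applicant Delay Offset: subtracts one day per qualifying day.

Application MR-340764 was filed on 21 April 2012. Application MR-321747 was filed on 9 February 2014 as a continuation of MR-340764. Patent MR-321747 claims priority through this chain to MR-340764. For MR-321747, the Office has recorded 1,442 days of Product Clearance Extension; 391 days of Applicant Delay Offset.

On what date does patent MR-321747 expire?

2031-03-08

Earliest priority filing: 21 April 2012.
Base term: 21 April 2012 + 16 years → 21 April 2028.
Product Clearance Extension: +1442 days → 2 April 2032.
Applicant Delay Offset: −391 days → 8 March 2031.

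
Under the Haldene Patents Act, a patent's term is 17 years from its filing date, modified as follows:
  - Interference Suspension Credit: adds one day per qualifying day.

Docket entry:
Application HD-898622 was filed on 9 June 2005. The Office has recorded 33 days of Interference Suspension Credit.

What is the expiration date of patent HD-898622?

2022-07-12

Base term: filing date + 17 years → 9 June 2022.
Interference Suspension Credit: +33 days → 12 July 2022.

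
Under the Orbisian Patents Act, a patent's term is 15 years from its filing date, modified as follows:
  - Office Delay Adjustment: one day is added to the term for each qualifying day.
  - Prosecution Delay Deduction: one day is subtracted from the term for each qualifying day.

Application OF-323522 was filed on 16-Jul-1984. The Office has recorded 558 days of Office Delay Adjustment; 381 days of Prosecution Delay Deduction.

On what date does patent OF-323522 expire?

2000-01-09

Base term: filing date + 15 years → 16 July 1999.
Office Delay Adjustment: +558 days → 24 January 2001.
Prosecution Delay Deduction: −381 days → 9 January 2000.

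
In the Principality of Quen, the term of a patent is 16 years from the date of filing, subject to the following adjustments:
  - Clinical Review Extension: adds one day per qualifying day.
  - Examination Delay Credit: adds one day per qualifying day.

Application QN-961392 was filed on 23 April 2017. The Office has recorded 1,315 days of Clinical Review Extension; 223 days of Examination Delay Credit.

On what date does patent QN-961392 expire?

Base term: filing date + 16 years → 23 April 2033.
Clinical Review Extension: +1315 days → 28 November 2036.
Examination Delay Credit: +223 days → 9 July 2037.

July 9, 2037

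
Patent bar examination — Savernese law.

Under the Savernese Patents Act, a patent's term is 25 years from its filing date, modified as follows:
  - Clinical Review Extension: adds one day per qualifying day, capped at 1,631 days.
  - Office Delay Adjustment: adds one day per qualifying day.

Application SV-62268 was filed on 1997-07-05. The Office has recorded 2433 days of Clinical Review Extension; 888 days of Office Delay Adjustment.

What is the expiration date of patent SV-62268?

Base term: filing date + 25 years → 5 July 2022.
Clinical Review Extension: 2433 days claimed exceeds the 1631-day cap, so +1631 days → 22 December 2026.
Office Delay Adjustment: +888 days → 28 May 2029.

May 28, 2029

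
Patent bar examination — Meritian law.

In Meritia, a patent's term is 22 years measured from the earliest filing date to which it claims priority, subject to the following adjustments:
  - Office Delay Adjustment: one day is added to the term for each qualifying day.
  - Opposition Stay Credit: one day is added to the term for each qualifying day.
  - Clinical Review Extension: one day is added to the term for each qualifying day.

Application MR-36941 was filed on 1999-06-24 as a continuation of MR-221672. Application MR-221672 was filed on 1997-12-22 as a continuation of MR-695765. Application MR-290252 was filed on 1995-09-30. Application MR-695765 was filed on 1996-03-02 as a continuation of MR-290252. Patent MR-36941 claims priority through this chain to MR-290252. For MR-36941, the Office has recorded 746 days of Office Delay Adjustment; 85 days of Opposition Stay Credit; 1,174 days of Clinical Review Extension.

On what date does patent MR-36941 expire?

Earliest priority filing: 30 September 1995.
Base term: 30 September 1995 + 22 years → 30 September 2017.
Office Delay Adjustment: +746 days → 16 October 2019.
Opposition Stay Credit: +85 days → 9 January 2020.
Clinical Review Extension: +1174 days → 28 March 2023.

2023-03-28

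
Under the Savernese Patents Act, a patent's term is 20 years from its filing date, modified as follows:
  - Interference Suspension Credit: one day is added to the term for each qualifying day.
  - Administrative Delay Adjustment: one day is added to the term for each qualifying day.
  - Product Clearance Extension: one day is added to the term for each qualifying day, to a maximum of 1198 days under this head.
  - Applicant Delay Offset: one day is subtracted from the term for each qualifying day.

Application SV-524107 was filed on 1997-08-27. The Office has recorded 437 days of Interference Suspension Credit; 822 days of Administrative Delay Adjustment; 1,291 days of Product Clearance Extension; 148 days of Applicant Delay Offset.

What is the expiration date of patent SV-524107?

Base term: filing date + 20 years → 27 August 2017.
Interference Suspension Credit: +437 days → 7 November 2018.
Administrative Delay Adjustment: +822 days → 6 February 2021.
Product Clearance Extension: 1291 days claimed exceeds the 1198-day cap, so +1198 days → 19 May 2024.
Applicant Delay Offset: −148 days → 23 December 2023.

December 23, 2023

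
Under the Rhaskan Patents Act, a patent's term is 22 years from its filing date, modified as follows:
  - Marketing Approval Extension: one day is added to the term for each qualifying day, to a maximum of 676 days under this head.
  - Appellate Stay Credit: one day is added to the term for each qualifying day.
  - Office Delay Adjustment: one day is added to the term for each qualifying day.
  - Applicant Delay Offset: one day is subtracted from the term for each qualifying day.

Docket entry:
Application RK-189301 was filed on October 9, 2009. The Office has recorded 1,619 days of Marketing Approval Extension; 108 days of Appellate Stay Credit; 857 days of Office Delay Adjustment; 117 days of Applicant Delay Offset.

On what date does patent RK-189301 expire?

Base term: filing date + 22 years → 9 October 2031.
Marketing Approval Extension: 1619 days claimed exceeds the 676-day cap, so +676 days → 15 August 2033.
Appellate Stay Credit: +108 days → 1 December 2033.
Office Delay Adjustment: +857 days → 6 April 2036.
Applicant Delay Offset: −117 days → 11 December 2035.

2035-12-11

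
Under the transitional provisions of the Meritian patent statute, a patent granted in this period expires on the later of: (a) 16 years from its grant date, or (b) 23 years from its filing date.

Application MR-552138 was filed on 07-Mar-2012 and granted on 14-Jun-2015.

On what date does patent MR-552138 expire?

2035-03-07

(a) grant + 16 years → 14 June 2031.
(b) filing + 23 years → 7 March 2035.
Later of the two: 7 March 2035.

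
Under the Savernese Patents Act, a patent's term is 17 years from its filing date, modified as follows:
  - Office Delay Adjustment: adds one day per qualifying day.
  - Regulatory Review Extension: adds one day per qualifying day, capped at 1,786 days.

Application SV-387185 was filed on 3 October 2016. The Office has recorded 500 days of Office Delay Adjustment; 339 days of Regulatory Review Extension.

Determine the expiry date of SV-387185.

Base term: filing date + 17 years → 3 October 2033.
Office Delay Adjustment: +500 days → 15 February 2035.
Regulatory Review Extension: 339 days (within the 1786-day cap) → +339 days → 20 January 2036.

January 20, 2036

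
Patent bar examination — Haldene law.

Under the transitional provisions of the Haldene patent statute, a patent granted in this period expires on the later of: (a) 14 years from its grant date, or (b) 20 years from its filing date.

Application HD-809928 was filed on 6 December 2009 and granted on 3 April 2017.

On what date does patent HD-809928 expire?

April 3, 2031

(a) grant + 14 years → 3 April 2031.
(b) filing + 20 years → 6 December 2029.
Later of the two: 3 April 2031.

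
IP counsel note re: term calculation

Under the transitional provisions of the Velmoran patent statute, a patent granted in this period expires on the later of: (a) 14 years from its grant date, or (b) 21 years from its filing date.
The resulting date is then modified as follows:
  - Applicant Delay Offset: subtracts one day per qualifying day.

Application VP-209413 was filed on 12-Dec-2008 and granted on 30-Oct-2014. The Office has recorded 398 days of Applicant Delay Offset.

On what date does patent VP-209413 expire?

(a) grant + 14 years → 30 October 2028.
(b) filing + 21 years → 12 December 2029.
Later of the two: 12 December 2029.
Applicant Delay Offset: −398 days → 9 November 2028.

November 9, 2028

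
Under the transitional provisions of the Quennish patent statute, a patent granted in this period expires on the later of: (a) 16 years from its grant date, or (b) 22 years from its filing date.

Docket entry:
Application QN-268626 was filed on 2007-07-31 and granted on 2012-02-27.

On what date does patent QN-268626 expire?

July 31, 2029

(a) grant + 16 years → 27 February 2028.
(b) filing + 22 years → 31 July 2029.
Later of the two: 31 July 2029.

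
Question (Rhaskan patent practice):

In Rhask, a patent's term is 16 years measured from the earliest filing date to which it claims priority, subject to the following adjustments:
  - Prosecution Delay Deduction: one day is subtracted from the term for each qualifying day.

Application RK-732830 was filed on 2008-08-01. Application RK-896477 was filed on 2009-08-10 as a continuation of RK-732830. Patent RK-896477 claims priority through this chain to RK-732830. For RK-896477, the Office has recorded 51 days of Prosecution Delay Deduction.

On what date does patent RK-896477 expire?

June 11, 2024

Earliest priority filing: 1 August 2008.
Base term: 1 August 2008 + 16 years → 1 August 2024.
Prosecution Delay Deduction: −51 days → 11 June 2024.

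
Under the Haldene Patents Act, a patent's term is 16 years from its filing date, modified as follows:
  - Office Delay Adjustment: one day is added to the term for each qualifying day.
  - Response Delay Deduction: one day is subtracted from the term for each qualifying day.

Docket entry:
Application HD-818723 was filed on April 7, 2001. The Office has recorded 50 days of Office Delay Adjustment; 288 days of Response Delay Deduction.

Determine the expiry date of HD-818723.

August 12, 2016

Base term: filing date + 16 years → 7 April 2017.
Office Delay Adjustment: +50 days → 27 May 2017.
Response Delay Deduction: −288 days → 12 August 2016.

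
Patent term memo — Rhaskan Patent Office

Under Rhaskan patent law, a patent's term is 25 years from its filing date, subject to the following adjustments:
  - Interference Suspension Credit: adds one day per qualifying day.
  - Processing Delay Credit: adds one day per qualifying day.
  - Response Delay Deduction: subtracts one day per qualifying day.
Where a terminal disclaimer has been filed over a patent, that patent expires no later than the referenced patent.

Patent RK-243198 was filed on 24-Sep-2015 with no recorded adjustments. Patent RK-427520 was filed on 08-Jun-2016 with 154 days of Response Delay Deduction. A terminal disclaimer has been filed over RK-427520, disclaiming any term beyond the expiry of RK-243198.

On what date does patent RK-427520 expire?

September 24, 2040

Natural term of RK-427520:
  Base: filing + 25 years → 8 June 2041.
  Response Delay Deduction: −154 days → 5 January 2041.
Expiry of referenced patent RK-243198:
  Base: filing + 25 years → 24 September 2040.
Terminal disclaimer: RK-427520 expires on the earlier of 5 January 2041 and 24 September 2040.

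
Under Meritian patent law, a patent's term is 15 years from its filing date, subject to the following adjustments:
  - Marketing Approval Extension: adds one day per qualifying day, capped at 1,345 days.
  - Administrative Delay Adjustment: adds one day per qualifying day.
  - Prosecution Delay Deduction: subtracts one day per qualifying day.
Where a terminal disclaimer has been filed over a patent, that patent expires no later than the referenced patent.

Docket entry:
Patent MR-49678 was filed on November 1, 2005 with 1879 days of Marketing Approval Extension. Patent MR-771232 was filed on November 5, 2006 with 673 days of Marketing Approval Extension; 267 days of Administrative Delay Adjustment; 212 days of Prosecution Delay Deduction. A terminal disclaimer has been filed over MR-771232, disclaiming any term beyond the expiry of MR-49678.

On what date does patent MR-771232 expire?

Natural term of MR-771232:
  Base: filing + 15 years → 5 November 2021.
  Marketing Approval Extension: 673 days (within the 1345-day cap) → +673 days → 9 September 2023.
  Administrative Delay Adjustment: +267 days → 2 June 2024.
  Prosecution Delay Deduction: −212 days → 3 November 2023.
Expiry of referenced patent MR-49678:
  Base: filing + 15 years → 1 November 2020.
  Marketing Approval Extension: 1879 days claimed exceeds the 1345-day cap, so +1345 days → 8 July 2024.
Terminal disclaimer: MR-771232 expires on the earlier of 3 November 2023 and 8 July 2024.

November 3, 2023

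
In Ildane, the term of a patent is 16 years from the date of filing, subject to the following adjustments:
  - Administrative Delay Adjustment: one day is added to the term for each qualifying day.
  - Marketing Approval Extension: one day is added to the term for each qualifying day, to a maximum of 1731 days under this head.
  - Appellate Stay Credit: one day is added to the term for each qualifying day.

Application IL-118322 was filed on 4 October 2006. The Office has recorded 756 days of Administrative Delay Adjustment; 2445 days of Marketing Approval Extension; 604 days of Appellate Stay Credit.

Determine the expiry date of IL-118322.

Base term: filing date + 16 years → 4 October 2022.
Administrative Delay Adjustment: +756 days → 29 October 2024.
Marketing Approval Extension: 2445 days claimed exceeds the 1731-day cap, so +1731 days → 26 July 2029.
Appellate Stay Credit: +604 days → 22 March 2031.

March 22, 2031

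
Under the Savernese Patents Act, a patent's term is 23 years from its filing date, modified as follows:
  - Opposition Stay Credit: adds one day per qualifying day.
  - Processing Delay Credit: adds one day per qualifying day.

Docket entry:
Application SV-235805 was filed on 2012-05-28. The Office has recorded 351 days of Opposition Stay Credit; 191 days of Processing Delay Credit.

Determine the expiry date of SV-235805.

Base term: filing date + 23 years → 28 May 2035.
Opposition Stay Credit: +351 days → 13 May 2036.
Processing Delay Credit: +191 days → 20 November 2036.

2036-11-20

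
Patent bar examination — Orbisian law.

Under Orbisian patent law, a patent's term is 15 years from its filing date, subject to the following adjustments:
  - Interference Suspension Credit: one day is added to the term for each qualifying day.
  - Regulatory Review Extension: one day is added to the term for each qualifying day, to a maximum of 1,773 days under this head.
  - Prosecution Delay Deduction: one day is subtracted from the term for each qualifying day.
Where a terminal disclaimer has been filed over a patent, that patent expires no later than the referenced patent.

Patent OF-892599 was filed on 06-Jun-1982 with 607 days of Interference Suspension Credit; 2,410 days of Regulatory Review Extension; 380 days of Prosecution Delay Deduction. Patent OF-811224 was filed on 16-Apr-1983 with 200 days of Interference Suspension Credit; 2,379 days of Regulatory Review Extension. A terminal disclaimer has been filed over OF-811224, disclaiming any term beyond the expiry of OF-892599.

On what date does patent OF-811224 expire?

Natural term of OF-811224:
  Base: filing + 15 years → 16 April 1998.
  Interference Suspension Credit: +200 days → 2 November 1998.
  Regulatory Review Extension: 2379 days claimed exceeds the 1773-day cap, so +1773 days → 10 September 2003.
Expiry of referenced patent OF-892599:
  Base: filing + 15 years → 6 June 1997.
  Interference Suspension Credit: +607 days → 3 February 1999.
  Regulatory Review Extension: 2410 days claimed exceeds the 1773-day cap, so +1773 days → 12 December 2003.
  Prosecution Delay Deduction: −380 days → 27 November 2002.
Terminal disclaimer: OF-811224 expires on the earlier of 10 September 2003 and 27 November 2002.

November 27, 2002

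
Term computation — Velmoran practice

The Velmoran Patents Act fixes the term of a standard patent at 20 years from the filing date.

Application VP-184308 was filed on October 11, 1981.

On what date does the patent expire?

2001-10-11

Filing date + 20 years → 11 October 2001.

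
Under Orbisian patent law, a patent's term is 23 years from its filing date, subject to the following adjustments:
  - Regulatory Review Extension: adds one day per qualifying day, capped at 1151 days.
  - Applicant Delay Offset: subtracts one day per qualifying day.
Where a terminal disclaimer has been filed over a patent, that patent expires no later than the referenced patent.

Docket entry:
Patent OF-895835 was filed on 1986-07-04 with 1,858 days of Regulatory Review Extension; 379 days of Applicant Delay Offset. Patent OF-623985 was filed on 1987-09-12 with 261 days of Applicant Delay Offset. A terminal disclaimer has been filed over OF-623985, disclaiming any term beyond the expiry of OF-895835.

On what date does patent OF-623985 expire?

2009-12-25

Natural term of OF-623985:
  Base: filing + 23 years → 12 September 2010.
  Applicant Delay Offset: −261 days → 25 December 2009.
Expiry of referenced patent OF-895835:
  Base: filing + 23 years → 4 July 2009.
  Regulatory Review Extension: 1858 days claimed exceeds the 1151-day cap, so +1151 days → 28 August 2012.
  Applicant Delay Offset: −379 days → 15 August 2011.
Terminal disclaimer: OF-623985 expires on the earlier of 25 December 2009 and 15 August 2011.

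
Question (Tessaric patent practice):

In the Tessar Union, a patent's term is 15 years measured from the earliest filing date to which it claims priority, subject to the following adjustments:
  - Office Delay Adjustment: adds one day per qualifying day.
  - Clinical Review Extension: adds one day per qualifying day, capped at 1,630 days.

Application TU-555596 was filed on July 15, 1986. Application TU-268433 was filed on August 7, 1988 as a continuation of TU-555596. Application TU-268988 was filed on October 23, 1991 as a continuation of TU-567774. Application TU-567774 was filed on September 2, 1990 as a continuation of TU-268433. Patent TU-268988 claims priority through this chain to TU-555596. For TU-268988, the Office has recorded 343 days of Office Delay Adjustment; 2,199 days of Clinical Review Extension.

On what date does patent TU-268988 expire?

2006-12-09

Earliest priority filing: 15 July 1986.
Base term: 15 July 1986 + 15 years → 15 July 2001.
Office Delay Adjustment: +343 days → 23 June 2002.
Clinical Review Extension: 2199 days claimed exceeds the 1630-day cap, so +1630 days → 9 December 2006.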